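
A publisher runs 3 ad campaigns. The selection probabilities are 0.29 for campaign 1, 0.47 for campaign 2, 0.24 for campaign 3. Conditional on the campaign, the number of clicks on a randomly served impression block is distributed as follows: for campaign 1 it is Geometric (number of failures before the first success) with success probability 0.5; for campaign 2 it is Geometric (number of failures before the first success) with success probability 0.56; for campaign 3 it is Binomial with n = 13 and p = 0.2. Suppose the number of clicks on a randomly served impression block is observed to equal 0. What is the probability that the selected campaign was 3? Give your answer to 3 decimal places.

Likelihoods P(X=0 | ·): 1: 0.5; 2: 0.56; 3: 0.0549756.
Posterior ∝ prior × likelihood. Numerator for 3: 0.24·0.0549756 = 0.0131941.
Normalizing constant: 0.29·0.5 + 0.47·0.56 + 0.24·0.0549756 = 0.421394.
P(3 | observation) = 0.0131941 / 0.421394 = 0.0313107.

0.031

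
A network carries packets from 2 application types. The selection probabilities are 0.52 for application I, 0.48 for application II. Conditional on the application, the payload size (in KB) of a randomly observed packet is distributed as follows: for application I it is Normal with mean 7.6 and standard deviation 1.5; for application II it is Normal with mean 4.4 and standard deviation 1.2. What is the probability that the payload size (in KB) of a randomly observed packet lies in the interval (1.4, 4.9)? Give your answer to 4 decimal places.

Conditional on each application, P(1.4 < X < 4.9): I: 0.0359124; II: 0.655329.
By total probability, P(1.4 < X < 4.9) = 0.52·0.0359124 + 0.48·0.655329 = 0.333232.

0.3332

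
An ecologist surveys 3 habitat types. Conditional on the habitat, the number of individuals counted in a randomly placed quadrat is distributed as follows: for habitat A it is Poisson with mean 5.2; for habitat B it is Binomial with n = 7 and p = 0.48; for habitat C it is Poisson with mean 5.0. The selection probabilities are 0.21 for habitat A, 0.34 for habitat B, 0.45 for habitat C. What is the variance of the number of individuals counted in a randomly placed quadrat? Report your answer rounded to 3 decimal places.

4.593

Per component, A: μ=5.2, E[X²]=32.24; B: μ=3.36, E[X²]=13.0368; C: μ=5, E[X²]=30.
E[X] = 0.21·5.2 + 0.34·3.36 + 0.45·5 = 4.4844.
E[X²] = 0.21·32.24 + 0.34·13.0368 + 0.45·30 = 24.7029.
Var(X) = E[X²] − (E[X])² = 24.7029 − 20.1098 = 4.59307.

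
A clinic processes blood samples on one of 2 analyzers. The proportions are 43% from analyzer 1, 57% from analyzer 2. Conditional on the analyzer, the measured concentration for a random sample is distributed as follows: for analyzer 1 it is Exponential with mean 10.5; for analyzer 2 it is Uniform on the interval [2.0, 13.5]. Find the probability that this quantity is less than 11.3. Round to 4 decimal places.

Conditional on each analyzer, P(X < 11.3): 1: 0.659108; 2: 0.808696.
By total probability, P(X < 11.3) = 0.43·0.659108 + 0.57·0.808696 = 0.744373.

0.7444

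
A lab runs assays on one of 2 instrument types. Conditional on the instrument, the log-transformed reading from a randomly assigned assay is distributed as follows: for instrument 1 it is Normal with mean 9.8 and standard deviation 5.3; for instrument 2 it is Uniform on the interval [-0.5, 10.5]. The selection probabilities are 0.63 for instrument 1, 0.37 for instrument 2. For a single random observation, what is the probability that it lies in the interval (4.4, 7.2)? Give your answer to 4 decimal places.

0.1936

Conditional on each instrument, P(4.4 < X < 7.2): 1: 0.157734; 2: 0.254545.
By total probability, P(4.4 < X < 7.2) = 0.63·0.157734 + 0.37·0.254545 = 0.193554.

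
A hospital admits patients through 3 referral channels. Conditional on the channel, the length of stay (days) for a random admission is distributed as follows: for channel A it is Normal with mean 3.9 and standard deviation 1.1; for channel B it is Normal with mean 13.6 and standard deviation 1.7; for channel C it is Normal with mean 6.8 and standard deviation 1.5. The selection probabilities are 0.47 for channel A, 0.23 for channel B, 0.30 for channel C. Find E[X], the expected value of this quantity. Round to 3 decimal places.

Component means — A: 3.9; B: 13.6; C: 6.8.
E[X] = 0.47·3.9 + 0.23·13.6 + 0.3·6.8 = 7.001.

7.001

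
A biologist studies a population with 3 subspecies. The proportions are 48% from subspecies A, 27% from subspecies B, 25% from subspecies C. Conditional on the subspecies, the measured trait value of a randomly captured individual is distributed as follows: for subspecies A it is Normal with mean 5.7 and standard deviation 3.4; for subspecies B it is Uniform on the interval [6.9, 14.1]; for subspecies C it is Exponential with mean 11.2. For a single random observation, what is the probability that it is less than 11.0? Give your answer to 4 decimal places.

0.7616

Conditional on each subspecies, P(X < 11.0): A: 0.940481; B: 0.569444; C: 0.625492.
By total probability, P(X < 11.0) = 0.48·0.940481 + 0.27·0.569444 + 0.25·0.625492 = 0.761554.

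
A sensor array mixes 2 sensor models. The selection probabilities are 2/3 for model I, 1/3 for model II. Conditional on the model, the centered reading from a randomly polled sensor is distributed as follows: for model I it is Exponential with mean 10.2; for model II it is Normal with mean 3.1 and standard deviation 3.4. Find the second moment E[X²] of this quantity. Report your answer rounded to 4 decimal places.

145.7767

For each component E[X²] = Var + (mean)², giving I: 208.08; II: 21.17.
Overall E[X²] = 0.666667·208.08 + 0.333333·21.17 = 145.777.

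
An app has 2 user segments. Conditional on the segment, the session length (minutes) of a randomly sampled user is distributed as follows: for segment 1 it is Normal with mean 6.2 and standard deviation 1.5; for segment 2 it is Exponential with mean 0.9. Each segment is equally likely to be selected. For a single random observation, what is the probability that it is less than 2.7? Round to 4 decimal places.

Conditional on each segment, P(X < 2.7): 1: 0.00981533; 2: 0.950213.
By total probability, P(X < 2.7) = 0.5·0.00981533 + 0.5·0.950213 = 0.480014.

0.4800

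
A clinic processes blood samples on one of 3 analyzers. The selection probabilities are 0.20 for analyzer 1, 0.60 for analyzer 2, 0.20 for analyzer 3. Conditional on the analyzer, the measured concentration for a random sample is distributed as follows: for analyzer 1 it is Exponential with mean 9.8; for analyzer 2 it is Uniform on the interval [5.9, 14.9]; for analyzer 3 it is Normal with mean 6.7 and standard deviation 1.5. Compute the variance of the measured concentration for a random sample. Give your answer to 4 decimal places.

Per component, 1: μ=9.8, E[X²]=192.08; 2: μ=10.4, E[X²]=114.91; 3: μ=6.7, E[X²]=47.14.
E[X] = 0.2·9.8 + 0.6·10.4 + 0.2·6.7 = 9.54.
E[X²] = 0.2·192.08 + 0.6·114.91 + 0.2·47.14 = 116.79.
Var(X) = E[X²] − (E[X])² = 116.79 − 91.0116 = 25.7784.

25.7784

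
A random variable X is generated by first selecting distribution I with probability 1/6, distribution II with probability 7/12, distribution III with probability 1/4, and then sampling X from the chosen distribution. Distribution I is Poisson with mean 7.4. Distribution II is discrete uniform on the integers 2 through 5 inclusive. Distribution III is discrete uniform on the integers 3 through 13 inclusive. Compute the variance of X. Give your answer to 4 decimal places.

8.9094

Per component, I: μ=7.4, E[X²]=62.16; II: μ=3.5, E[X²]=13.5; III: μ=8, E[X²]=74.
E[X] = 0.166667·7.4 + 0.583333·3.5 + 0.25·8 = 5.275.
E[X²] = 0.166667·62.16 + 0.583333·13.5 + 0.25·74 = 36.735.
Var(X) = E[X²] − (E[X])² = 36.735 − 27.8256 = 8.90937.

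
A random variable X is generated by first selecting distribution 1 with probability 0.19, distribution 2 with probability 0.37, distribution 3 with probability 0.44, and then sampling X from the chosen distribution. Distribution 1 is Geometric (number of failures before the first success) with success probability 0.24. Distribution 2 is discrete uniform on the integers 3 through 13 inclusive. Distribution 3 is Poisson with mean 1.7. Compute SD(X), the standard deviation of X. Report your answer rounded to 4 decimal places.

Per component, 1: μ=3.16667, E[X²]=23.2222; 2: μ=8, E[X²]=74; 3: μ=1.7, E[X²]=4.59.
E[X] = 0.19·3.16667 + 0.37·8 + 0.44·1.7 = 4.30967.
E[X²] = 0.19·23.2222 + 0.37·74 + 0.44·4.59 = 33.8118.
Var(X) = E[X²] − (E[X])² = 33.8118 − 18.5732 = 15.2386.
SD(X) = √15.2386 = 3.90366.

3.9037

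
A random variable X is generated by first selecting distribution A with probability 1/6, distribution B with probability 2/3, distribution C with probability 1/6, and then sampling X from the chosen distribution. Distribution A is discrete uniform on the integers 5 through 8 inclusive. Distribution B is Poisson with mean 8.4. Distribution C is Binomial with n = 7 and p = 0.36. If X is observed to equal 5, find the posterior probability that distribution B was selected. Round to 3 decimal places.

0.509

Likelihoods P(X=5 | ·): A: 0.25; B: 0.0783685; C: 0.0520106.
Posterior ∝ prior × likelihood. Numerator for B: 0.666667·0.0783685 = 0.0522457.
Normalizing constant: 0.166667·0.25 + 0.666667·0.0783685 + 0.166667·0.0520106 = 0.102581.
P(B | observation) = 0.0522457 / 0.102581 = 0.509313.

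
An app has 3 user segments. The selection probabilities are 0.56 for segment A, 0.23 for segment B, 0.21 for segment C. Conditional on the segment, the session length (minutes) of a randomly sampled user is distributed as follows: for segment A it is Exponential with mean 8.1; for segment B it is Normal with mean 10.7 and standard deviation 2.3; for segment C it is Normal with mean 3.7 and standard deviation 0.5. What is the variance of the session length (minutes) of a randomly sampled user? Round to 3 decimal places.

43.525

Per component, A: μ=8.1, E[X²]=131.22; B: μ=10.7, E[X²]=119.78; C: μ=3.7, E[X²]=13.94.
E[X] = 0.56·8.1 + 0.23·10.7 + 0.21·3.7 = 7.774.
E[X²] = 0.56·131.22 + 0.23·119.78 + 0.21·13.94 = 103.96.
Var(X) = E[X²] − (E[X])² = 103.96 − 60.4351 = 43.5249.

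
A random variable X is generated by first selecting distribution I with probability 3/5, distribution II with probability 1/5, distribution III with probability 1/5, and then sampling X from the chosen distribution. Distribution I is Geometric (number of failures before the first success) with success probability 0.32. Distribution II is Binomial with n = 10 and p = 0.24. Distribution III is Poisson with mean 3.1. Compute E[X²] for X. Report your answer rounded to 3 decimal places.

For each component E[X²] = Var + (mean)², giving I: 11.1562; II: 7.584; III: 12.71.
Overall E[X²] = 0.6·11.1562 + 0.2·7.584 + 0.2·12.71 = 10.7525.

10.753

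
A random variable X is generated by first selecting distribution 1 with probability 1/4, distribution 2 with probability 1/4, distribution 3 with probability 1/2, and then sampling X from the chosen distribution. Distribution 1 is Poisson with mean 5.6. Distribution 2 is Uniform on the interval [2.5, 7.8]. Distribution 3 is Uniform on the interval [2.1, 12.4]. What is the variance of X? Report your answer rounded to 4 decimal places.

Per component, 1: μ=5.6, E[X²]=36.96; 2: μ=5.15, E[X²]=28.8633; 3: μ=7.25, E[X²]=61.4033.
E[X] = 0.25·5.6 + 0.25·5.15 + 0.5·7.25 = 6.3125.
E[X²] = 0.25·36.96 + 0.25·28.8633 + 0.5·61.4033 = 47.1575.
Var(X) = E[X²] − (E[X])² = 47.1575 − 39.8477 = 7.30984.

7.3098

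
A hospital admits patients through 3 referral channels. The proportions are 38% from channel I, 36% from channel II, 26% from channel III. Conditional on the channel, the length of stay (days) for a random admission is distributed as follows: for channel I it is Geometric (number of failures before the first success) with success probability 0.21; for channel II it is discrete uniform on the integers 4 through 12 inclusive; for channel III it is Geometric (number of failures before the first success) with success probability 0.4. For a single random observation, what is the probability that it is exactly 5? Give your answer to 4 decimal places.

0.0726

Conditional on each channel, P(X = 5): I: 0.0646182; II: 0.111111; III: 0.031104.
By total probability, P(X = 5) = 0.38·0.0646182 + 0.36·0.111111 + 0.26·0.031104 = 0.072642.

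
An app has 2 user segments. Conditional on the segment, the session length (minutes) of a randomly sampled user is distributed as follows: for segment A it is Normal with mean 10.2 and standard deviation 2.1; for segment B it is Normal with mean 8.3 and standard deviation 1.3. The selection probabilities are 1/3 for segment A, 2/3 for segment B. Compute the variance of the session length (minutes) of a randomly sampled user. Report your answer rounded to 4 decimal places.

Per component, A: μ=10.2, E[X²]=108.45; B: μ=8.3, E[X²]=70.58.
E[X] = 0.333333·10.2 + 0.666667·8.3 = 8.93333.
E[X²] = 0.333333·108.45 + 0.666667·70.58 = 83.2033.
Var(X) = E[X²] − (E[X])² = 83.2033 − 79.8044 = 3.39889.

3.3989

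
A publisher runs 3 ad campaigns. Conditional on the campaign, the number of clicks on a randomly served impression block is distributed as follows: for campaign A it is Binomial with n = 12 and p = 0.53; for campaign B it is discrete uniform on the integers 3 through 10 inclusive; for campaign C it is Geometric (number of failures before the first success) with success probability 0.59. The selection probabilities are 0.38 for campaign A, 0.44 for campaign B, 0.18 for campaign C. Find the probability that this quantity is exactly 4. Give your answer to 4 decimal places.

0.0933

Conditional on each campaign, P(X = 4): A: 0.0930018; B: 0.125; C: 0.016672.
By total probability, P(X = 4) = 0.38·0.0930018 + 0.44·0.125 + 0.18·0.016672 = 0.0933417.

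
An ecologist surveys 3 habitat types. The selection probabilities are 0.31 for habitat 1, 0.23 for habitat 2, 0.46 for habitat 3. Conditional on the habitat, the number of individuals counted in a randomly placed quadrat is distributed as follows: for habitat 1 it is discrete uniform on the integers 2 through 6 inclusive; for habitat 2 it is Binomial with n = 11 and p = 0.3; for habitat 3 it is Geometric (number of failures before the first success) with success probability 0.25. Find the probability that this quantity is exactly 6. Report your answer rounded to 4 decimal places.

Conditional on each habitat, P(X = 6): 1: 0.2; 2: 0.0566056; 3: 0.0444946.
By total probability, P(X = 6) = 0.31·0.2 + 0.23·0.0566056 + 0.46·0.0444946 = 0.0954868.

0.0955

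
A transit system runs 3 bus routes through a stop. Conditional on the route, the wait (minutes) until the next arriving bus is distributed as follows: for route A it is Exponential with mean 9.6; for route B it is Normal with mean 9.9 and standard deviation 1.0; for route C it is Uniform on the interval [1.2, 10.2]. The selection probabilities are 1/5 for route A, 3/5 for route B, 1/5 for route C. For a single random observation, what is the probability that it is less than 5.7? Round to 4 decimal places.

Conditional on each route, P(X < 5.7): A: 0.447748; B: 1.33457e-05; C: 0.5.
By total probability, P(X < 5.7) = 0.2·0.447748 + 0.6·1.33457e-05 + 0.2·0.5 = 0.189558.

0.1896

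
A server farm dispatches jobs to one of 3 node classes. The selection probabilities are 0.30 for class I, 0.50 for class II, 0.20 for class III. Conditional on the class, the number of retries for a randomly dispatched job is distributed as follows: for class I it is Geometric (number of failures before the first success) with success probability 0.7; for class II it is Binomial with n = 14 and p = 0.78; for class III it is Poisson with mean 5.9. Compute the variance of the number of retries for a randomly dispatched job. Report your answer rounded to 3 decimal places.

Per component, I: μ=0.428571, E[X²]=0.795918; II: μ=10.92, E[X²]=121.649; III: μ=5.9, E[X²]=40.71.
E[X] = 0.3·0.428571 + 0.5·10.92 + 0.2·5.9 = 6.76857.
E[X²] = 0.3·0.795918 + 0.5·121.649 + 0.2·40.71 = 69.2052.
Var(X) = E[X²] − (E[X])² = 69.2052 − 45.8136 = 23.3916.

23.392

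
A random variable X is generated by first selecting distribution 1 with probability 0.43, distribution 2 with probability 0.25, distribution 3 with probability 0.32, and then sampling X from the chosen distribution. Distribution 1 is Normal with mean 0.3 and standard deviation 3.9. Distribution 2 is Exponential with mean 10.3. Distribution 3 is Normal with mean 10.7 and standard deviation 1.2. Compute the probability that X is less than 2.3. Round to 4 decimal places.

Conditional on each component, P(X < 2.3): 1: 0.695962; 2: 0.200126; 3: 1.27981e-12.
By total probability, P(X < 2.3) = 0.43·0.695962 + 0.25·0.200126 + 0.32·1.27981e-12 = 0.349295.

0.3493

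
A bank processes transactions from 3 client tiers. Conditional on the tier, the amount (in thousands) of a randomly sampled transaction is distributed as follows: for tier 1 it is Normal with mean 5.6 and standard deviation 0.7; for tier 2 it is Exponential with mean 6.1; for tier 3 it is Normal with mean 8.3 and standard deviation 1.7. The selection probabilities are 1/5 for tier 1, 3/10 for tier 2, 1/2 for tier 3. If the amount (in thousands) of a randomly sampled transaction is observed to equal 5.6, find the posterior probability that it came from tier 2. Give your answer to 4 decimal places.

Likelihoods f(5.6 | ·): 1: 0.569918; 2: 0.0654596; 3: 0.0664828.
Posterior ∝ prior × likelihood. Numerator for 2: 0.3·0.0654596 = 0.0196379.
Normalizing constant: 0.2·0.569918 + 0.3·0.0654596 + 0.5·0.0664828 = 0.166863.
P(2 | observation) = 0.0196379 / 0.166863 = 0.117689.

0.1177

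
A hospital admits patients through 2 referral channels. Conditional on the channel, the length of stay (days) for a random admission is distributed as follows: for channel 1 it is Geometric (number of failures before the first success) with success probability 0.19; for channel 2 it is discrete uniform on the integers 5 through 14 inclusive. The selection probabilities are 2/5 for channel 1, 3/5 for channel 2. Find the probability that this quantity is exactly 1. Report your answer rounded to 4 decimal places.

Conditional on each channel, P(X = 1): 1: 0.1539; 2: 0.
By total probability, P(X = 1) = 0.4·0.1539 + 0.6·0 = 0.06156.

0.0616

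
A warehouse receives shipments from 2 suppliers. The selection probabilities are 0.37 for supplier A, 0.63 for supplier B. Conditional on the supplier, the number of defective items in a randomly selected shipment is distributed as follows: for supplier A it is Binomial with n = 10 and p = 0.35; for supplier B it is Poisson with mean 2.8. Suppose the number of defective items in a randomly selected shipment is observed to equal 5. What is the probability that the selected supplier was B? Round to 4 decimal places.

Likelihoods P(X=5 | ·): A: 0.15357; B: 0.0872136.
Posterior ∝ prior × likelihood. Numerator for B: 0.63·0.0872136 = 0.0549446.
Normalizing constant: 0.37·0.15357 + 0.63·0.0872136 = 0.111766.
P(B | observation) = 0.0549446 / 0.111766 = 0.491605.

0.4916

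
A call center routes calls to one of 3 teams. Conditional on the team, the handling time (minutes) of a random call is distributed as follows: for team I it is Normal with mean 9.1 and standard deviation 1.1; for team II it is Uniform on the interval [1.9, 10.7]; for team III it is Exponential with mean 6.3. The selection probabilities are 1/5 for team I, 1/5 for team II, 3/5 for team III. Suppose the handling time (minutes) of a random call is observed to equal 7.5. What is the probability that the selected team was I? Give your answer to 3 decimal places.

0.328

Likelihoods f(7.5 | ·): I: 0.125921; II: 0.113636; III: 0.0482661.
Posterior ∝ prior × likelihood. Numerator for I: 0.2·0.125921 = 0.0251842.
Normalizing constant: 0.2·0.125921 + 0.2·0.113636 + 0.6·0.0482661 = 0.0768711.
P(I | observation) = 0.0251842 / 0.0768711 = 0.327616.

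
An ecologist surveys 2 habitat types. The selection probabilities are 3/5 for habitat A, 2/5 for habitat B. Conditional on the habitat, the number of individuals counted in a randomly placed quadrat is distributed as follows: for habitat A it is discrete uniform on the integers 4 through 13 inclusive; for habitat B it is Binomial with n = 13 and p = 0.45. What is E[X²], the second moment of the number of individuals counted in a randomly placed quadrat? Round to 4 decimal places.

For each component E[X²] = Var + (mean)², giving A: 80.5; B: 37.44.
Overall E[X²] = 0.6·80.5 + 0.4·37.44 = 63.276.

63.2760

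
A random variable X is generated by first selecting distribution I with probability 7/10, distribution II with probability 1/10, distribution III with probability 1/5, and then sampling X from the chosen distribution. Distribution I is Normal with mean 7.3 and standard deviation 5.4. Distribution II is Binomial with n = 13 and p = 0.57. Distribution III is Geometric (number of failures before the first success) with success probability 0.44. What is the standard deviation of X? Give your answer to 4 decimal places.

5.2105

Per component, I: μ=7.3, E[X²]=82.45; II: μ=7.41, E[X²]=58.0944; III: μ=1.27273, E[X²]=4.5124.
E[X] = 0.7·7.3 + 0.1·7.41 + 0.2·1.27273 = 6.10555.
E[X²] = 0.7·82.45 + 0.1·58.0944 + 0.2·4.5124 = 64.4269.
Var(X) = E[X²] − (E[X])² = 64.4269 − 37.2777 = 27.1492.
SD(X) = √27.1492 = 5.21049.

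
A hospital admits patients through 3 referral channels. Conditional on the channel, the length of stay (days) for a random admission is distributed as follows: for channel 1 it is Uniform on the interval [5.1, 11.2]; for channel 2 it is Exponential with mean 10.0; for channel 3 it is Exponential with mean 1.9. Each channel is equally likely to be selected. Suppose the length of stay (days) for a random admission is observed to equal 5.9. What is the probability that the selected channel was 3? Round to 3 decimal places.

0.097

Likelihoods f(5.9 | ·): 1: 0.163934; 2: 0.0554327; 3: 0.0235856.
Posterior ∝ prior × likelihood. Numerator for 3: 0.333333·0.0235856 = 0.00786188.
Normalizing constant: 0.333333·0.163934 + 0.333333·0.0554327 + 0.333333·0.0235856 = 0.0809843.
P(3 | observation) = 0.00786188 / 0.0809843 = 0.0970791.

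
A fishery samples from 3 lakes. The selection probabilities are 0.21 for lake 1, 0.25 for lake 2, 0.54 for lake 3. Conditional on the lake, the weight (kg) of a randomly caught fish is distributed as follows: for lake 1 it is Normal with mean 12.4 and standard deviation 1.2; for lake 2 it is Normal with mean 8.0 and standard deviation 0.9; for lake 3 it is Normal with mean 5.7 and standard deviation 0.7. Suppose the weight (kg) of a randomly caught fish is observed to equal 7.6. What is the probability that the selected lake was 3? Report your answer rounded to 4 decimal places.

Likelihoods f(7.6 | ·): 1: 0.000111525; 2: 0.401582; 3: 0.0143223.
Posterior ∝ prior × likelihood. Numerator for 3: 0.54·0.0143223 = 0.00773405.
Normalizing constant: 0.21·0.000111525 + 0.25·0.401582 + 0.54·0.0143223 = 0.108153.
P(3 | observation) = 0.00773405 / 0.108153 = 0.0715102.

0.0715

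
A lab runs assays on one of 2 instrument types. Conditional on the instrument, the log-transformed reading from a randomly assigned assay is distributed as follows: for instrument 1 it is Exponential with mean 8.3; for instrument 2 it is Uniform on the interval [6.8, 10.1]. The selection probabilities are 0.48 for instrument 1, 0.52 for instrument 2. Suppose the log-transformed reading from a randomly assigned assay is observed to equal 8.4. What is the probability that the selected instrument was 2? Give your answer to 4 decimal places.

Likelihoods f(8.4 | ·): 1: 0.043792; 2: 0.30303.
Posterior ∝ prior × likelihood. Numerator for 2: 0.52·0.30303 = 0.157576.
Normalizing constant: 0.48·0.043792 + 0.52·0.30303 = 0.178596.
P(2 | observation) = 0.157576 / 0.178596 = 0.882303.

0.8823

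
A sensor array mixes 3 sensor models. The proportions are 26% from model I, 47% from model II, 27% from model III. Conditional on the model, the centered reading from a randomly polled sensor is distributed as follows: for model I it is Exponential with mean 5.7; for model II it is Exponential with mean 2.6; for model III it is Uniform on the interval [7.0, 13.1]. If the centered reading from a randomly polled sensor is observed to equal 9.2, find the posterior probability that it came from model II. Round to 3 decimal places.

0.090

Likelihoods f(9.2 | ·): I: 0.0349268; II: 0.0111762; III: 0.163934.
Posterior ∝ prior × likelihood. Numerator for II: 0.47·0.0111762 = 0.00525279.
Normalizing constant: 0.26·0.0349268 + 0.47·0.0111762 + 0.27·0.163934 = 0.0585961.
P(II | observation) = 0.00525279 / 0.0585961 = 0.0896441.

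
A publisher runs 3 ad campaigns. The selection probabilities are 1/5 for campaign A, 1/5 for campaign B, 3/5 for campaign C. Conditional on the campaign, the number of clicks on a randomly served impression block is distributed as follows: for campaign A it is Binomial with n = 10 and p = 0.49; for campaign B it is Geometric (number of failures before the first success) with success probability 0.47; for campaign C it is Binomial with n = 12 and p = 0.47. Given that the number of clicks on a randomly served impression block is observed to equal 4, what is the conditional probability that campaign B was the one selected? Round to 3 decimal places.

Likelihoods P(X=4 | ·): A: 0.213022; B: 0.0370853; C: 0.150385.
Posterior ∝ prior × likelihood. Numerator for B: 0.2·0.0370853 = 0.00741705.
Normalizing constant: 0.2·0.213022 + 0.2·0.0370853 + 0.6·0.150385 = 0.140252.
P(B | observation) = 0.00741705 / 0.140252 = 0.0528836.

0.053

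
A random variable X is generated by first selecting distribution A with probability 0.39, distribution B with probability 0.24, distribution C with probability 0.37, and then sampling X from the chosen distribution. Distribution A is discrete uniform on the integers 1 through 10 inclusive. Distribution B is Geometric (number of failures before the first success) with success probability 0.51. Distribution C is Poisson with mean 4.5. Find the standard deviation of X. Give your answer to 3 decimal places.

2.919

Per component, A: μ=5.5, E[X²]=38.5; B: μ=0.960784, E[X²]=2.807; C: μ=4.5, E[X²]=24.75.
E[X] = 0.39·5.5 + 0.24·0.960784 + 0.37·4.5 = 4.04059.
E[X²] = 0.39·38.5 + 0.24·2.807 + 0.37·24.75 = 24.8462.
Var(X) = E[X²] − (E[X])² = 24.8462 − 16.3264 = 8.51983.
SD(X) = √8.51983 = 2.91887.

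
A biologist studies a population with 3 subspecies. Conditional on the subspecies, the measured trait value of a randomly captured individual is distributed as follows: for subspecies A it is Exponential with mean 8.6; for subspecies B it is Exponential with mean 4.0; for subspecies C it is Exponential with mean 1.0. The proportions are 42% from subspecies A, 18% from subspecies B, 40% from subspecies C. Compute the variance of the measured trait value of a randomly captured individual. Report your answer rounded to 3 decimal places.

Per component, A: μ=8.6, E[X²]=147.92; B: μ=4, E[X²]=32; C: μ=1, E[X²]=2.
E[X] = 0.42·8.6 + 0.18·4 + 0.4·1 = 4.732.
E[X²] = 0.42·147.92 + 0.18·32 + 0.4·2 = 68.6864.
Var(X) = E[X²] − (E[X])² = 68.6864 − 22.3918 = 46.2946.

46.295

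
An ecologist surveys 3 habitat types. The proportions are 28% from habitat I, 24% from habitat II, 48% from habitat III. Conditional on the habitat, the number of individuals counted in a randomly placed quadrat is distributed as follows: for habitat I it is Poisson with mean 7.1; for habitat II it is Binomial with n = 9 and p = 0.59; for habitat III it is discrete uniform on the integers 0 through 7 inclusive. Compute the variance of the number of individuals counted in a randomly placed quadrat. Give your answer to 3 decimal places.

Per component, I: μ=7.1, E[X²]=57.51; II: μ=5.31, E[X²]=30.3732; III: μ=3.5, E[X²]=17.5.
E[X] = 0.28·7.1 + 0.24·5.31 + 0.48·3.5 = 4.9424.
E[X²] = 0.28·57.51 + 0.24·30.3732 + 0.48·17.5 = 31.7924.
Var(X) = E[X²] − (E[X])² = 31.7924 − 24.4273 = 7.36505.

7.365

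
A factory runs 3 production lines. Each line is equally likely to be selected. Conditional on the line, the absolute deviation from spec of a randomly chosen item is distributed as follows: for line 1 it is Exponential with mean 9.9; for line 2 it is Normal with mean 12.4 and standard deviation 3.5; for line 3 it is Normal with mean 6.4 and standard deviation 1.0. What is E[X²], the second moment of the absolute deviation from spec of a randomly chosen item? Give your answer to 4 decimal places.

For each component E[X²] = Var + (mean)², giving 1: 196.02; 2: 166.01; 3: 41.96.
Overall E[X²] = 0.333333·196.02 + 0.333333·166.01 + 0.333333·41.96 = 134.663.

134.6633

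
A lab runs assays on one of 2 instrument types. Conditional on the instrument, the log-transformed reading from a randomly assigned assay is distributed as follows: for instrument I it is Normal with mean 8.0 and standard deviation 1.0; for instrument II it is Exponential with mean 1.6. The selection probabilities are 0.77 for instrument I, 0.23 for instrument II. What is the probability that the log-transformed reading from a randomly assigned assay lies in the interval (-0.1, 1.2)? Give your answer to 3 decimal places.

0.121

Conditional on each instrument, P(-0.1 < X < 1.2): I: 5.2307e-12; II: 0.527633.
By total probability, P(-0.1 < X < 1.2) = 0.77·5.2307e-12 + 0.23·0.527633 = 0.121356.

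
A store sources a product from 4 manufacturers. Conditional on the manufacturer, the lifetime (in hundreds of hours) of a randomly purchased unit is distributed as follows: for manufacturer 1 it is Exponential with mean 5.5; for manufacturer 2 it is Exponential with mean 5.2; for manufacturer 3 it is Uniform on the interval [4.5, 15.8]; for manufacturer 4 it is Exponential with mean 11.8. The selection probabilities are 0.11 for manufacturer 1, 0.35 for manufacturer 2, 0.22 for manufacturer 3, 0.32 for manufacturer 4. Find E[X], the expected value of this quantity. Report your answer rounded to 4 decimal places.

8.4340

Component means — 1: 5.5; 2: 5.2; 3: 10.15; 4: 11.8.
E[X] = 0.11·5.5 + 0.35·5.2 + 0.22·10.15 + 0.32·11.8 = 8.434.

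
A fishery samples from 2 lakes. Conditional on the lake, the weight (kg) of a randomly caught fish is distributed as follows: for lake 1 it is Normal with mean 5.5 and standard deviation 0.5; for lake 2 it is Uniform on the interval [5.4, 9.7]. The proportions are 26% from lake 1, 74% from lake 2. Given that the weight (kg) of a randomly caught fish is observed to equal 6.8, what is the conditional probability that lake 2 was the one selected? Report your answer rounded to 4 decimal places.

0.9606

Likelihoods f(6.8 | ·): 1: 0.0271659; 2: 0.232558.
Posterior ∝ prior × likelihood. Numerator for 2: 0.74·0.232558 = 0.172093.
Normalizing constant: 0.26·0.0271659 + 0.74·0.232558 = 0.179156.
P(2 | observation) = 0.172093 / 0.179156 = 0.960575.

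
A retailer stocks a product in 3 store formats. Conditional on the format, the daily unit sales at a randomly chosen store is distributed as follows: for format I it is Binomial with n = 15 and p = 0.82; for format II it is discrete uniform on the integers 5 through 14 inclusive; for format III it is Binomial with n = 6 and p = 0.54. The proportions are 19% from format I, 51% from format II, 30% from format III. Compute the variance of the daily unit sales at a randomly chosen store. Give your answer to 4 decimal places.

16.5094

Per component, I: μ=12.3, E[X²]=153.504; II: μ=9.5, E[X²]=98.5; III: μ=3.24, E[X²]=11.988.
E[X] = 0.19·12.3 + 0.51·9.5 + 0.3·3.24 = 8.154.
E[X²] = 0.19·153.504 + 0.51·98.5 + 0.3·11.988 = 82.9972.
Var(X) = E[X²] − (E[X])² = 82.9972 − 66.4877 = 16.5094.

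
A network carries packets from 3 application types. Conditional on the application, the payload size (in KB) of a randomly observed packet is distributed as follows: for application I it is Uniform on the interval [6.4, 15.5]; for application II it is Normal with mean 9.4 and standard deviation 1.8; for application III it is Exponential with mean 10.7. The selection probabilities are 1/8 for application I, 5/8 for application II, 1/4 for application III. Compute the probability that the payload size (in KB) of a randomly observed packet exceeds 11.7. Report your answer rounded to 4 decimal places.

0.1989

Conditional on each application, P(X > 11.7): I: 0.417582; II: 0.100664; III: 0.335056.
By total probability, P(X > 11.7) = 0.125·0.417582 + 0.625·0.100664 + 0.25·0.335056 = 0.198877.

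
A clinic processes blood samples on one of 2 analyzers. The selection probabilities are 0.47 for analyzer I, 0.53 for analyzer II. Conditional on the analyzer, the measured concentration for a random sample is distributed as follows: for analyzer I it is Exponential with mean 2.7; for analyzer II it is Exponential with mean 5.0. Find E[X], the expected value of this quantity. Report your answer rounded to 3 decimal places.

Component means — I: 2.7; II: 5.
E[X] = 0.47·2.7 + 0.53·5 = 3.919.

3.919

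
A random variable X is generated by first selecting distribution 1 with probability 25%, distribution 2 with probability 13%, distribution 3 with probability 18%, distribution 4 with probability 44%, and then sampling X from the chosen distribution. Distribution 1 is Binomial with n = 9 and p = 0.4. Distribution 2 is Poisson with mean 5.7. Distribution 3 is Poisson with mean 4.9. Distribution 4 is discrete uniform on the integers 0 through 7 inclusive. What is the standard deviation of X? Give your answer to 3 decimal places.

Per component, 1: μ=3.6, E[X²]=15.12; 2: μ=5.7, E[X²]=38.19; 3: μ=4.9, E[X²]=28.91; 4: μ=3.5, E[X²]=17.5.
E[X] = 0.25·3.6 + 0.13·5.7 + 0.18·4.9 + 0.44·3.5 = 4.063.
E[X²] = 0.25·15.12 + 0.13·38.19 + 0.18·28.91 + 0.44·17.5 = 21.6485.
Var(X) = E[X²] − (E[X])² = 21.6485 − 16.508 = 5.14053.
SD(X) = √5.14053 = 2.26727.

2.267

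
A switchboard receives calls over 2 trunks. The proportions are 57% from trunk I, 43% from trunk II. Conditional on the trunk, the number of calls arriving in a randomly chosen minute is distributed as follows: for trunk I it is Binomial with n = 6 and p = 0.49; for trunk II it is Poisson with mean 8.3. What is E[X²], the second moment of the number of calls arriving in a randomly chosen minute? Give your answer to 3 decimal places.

For each component E[X²] = Var + (mean)², giving I: 10.143; II: 77.19.
Overall E[X²] = 0.57·10.143 + 0.43·77.19 = 38.9732.

38.973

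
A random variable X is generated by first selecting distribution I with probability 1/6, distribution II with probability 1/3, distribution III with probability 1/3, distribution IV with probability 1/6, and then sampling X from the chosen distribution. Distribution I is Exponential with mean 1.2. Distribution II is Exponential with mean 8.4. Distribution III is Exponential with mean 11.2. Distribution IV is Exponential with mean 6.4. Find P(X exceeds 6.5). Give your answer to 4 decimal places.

Conditional on each component, P(X > 6.5): I: 0.00444193; II: 0.461253; III: 0.559698; IV: 0.362176.
By total probability, P(X > 6.5) = 0.166667·0.00444193 + 0.333333·0.461253 + 0.333333·0.559698 + 0.166667·0.362176 = 0.40142.

0.4014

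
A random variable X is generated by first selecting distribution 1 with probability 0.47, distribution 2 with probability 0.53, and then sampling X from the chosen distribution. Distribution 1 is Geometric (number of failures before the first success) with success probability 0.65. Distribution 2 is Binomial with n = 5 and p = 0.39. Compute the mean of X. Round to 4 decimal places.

Component means — 1: 0.538462; 2: 1.95.
E[X] = 0.47·0.538462 + 0.53·1.95 = 1.28658.

1.2866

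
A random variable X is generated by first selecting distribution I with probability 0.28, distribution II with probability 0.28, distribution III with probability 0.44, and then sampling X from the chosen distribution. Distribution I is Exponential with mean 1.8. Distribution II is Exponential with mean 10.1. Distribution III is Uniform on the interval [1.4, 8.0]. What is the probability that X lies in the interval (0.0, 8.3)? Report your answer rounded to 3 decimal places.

0.874

Conditional on each component, P(0.0 < X < 8.3): I: 0.990059; II: 0.560353; III: 1.
By total probability, P(0.0 < X < 8.3) = 0.28·0.990059 + 0.28·0.560353 + 0.44·1 = 0.874115.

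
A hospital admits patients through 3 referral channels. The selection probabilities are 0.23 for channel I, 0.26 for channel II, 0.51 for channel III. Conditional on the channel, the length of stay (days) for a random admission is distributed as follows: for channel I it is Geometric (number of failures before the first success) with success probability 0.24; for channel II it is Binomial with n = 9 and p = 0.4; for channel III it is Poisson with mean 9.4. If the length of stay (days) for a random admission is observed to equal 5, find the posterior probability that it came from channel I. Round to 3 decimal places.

Likelihoods P(X=5 | ·): I: 0.0608526; II: 0.167215; III: 0.0505929.
Posterior ∝ prior × likelihood. Numerator for I: 0.23·0.0608526 = 0.0139961.
Normalizing constant: 0.23·0.0608526 + 0.26·0.167215 + 0.51·0.0505929 = 0.0832744.
P(I | observation) = 0.0139961 / 0.0832744 = 0.168072.

0.168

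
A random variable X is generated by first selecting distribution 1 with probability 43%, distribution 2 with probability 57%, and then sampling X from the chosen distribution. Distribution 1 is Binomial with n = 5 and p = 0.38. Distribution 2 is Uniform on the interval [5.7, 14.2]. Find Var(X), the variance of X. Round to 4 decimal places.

19.8215

Per component, 1: μ=1.9, E[X²]=4.788; 2: μ=9.95, E[X²]=105.023.
E[X] = 0.43·1.9 + 0.57·9.95 = 6.4885.
E[X²] = 0.43·4.788 + 0.57·105.023 = 61.9221.
Var(X) = E[X²] − (E[X])² = 61.9221 − 42.1006 = 19.8215.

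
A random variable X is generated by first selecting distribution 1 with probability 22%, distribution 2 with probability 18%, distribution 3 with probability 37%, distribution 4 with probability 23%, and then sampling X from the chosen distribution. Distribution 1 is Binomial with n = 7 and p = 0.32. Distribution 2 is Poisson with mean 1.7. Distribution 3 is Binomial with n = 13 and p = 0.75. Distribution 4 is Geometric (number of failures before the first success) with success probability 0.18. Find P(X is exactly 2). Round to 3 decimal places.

Conditional on each component, P(X = 2): 1: 0.312654; 2: 0.263978; 3: 1.04606e-05; 4: 0.121032.
By total probability, P(X = 2) = 0.22·0.312654 + 0.18·0.263978 + 0.37·1.04606e-05 + 0.23·0.121032 = 0.144141.

0.144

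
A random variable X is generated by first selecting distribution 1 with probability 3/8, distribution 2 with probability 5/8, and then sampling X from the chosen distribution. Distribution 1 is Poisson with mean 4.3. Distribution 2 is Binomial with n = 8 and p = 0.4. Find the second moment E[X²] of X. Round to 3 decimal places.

For each component E[X²] = Var + (mean)², giving 1: 22.79; 2: 12.16.
Overall E[X²] = 0.375·22.79 + 0.625·12.16 = 16.1463.

16.146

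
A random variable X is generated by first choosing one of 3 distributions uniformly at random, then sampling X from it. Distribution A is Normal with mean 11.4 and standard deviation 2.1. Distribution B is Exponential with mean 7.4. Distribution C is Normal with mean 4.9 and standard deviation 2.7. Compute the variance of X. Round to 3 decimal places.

29.320

Per component, A: μ=11.4, E[X²]=134.37; B: μ=7.4, E[X²]=109.52; C: μ=4.9, E[X²]=31.3.
E[X] = 0.333333·11.4 + 0.333333·7.4 + 0.333333·4.9 = 7.9.
E[X²] = 0.333333·134.37 + 0.333333·109.52 + 0.333333·31.3 = 91.73.
Var(X) = E[X²] − (E[X])² = 91.73 − 62.41 = 29.32.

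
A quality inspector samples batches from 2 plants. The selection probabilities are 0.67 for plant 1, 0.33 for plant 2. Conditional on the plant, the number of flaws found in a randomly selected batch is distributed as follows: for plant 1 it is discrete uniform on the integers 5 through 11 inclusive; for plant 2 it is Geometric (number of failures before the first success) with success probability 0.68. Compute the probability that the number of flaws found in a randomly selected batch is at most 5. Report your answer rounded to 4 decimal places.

Conditional on each plant, P(X ≤ 5): 1: 0.142857; 2: 0.998926.
By total probability, P(X ≤ 5) = 0.67·0.142857 + 0.33·0.998926 = 0.42536.

0.4254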